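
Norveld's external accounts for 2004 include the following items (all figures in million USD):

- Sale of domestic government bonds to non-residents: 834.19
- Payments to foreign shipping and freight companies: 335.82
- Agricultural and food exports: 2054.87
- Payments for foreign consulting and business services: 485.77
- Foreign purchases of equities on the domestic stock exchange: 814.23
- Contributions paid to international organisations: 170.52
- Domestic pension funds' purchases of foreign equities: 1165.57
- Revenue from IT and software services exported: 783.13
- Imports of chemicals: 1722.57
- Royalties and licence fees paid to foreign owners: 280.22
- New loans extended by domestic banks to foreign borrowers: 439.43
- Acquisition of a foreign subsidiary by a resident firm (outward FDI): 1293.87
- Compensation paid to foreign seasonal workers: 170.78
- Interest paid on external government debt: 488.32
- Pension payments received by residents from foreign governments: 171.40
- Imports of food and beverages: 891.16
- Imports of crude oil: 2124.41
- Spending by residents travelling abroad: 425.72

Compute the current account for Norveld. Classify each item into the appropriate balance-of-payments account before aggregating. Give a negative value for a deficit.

-4085.89

Goods: -1722.57 + 2054.87 - 2124.41 - 891.16 = -2683.27
Services: -280.22 + 783.13 - 335.82 - 485.77 - 425.72 = -744.40
Primary income: -488.32 - 170.78 = -659.10
Secondary income: -170.52 + 171.40 = 0.88
Current account = (-2683.27) + (-744.40) + (-659.10) + 0.88 = -4085.89
(Excluded from the current account — financial account: sale of domestic government bonds to non-residents 834.19, foreign purchases of equities on the domestic stock exchange 814.23, domestic pension funds' purchases of foreign equities 1165.57, new loans extended by domestic banks to foreign borrowers 439.43, acquisition of a foreign subsidiary by a resident firm (outward FDI) 1293.87.)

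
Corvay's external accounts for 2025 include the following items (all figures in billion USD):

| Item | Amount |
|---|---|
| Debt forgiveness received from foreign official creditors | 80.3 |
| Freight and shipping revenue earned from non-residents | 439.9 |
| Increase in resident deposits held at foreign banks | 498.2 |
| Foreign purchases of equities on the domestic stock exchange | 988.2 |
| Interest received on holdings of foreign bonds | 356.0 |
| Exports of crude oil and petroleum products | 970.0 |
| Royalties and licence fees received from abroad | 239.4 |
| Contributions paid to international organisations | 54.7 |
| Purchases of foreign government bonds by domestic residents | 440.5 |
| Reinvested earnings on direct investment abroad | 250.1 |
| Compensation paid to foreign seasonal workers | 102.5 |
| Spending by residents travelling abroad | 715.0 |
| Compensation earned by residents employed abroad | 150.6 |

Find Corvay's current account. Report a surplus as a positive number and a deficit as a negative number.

Goods: 970.0
Services: 439.9 + 239.4 - 715.0 = -35.7
Primary income: 150.6 + 356.0 + 250.1 - 102.5 = 654.2
Secondary income: -54.7
Current account = 970.0 + (-35.7) + 654.2 + (-54.7) = 1533.8
(Excluded from the current account — capital account: debt forgiveness received from foreign official creditors 80.3; financial account: increase in resident deposits held at foreign banks 498.2, foreign purchases of equities on the domestic stock exchange 988.2, purchases of foreign government bonds by domestic residents 440.5.)

1533.8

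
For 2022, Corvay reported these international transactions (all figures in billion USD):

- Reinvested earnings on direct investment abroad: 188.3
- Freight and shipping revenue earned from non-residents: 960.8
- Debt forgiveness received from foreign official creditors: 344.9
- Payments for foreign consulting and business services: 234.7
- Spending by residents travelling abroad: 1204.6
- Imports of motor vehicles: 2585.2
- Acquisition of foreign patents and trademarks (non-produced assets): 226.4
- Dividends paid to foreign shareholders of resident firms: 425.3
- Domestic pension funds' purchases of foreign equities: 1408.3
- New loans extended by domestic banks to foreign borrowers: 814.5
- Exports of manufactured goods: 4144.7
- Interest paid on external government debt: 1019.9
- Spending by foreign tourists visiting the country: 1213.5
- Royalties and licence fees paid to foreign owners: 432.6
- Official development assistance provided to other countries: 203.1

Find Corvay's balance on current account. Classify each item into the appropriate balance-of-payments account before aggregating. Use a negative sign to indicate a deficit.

Goods: -2585.2 + 4144.7 = 1559.5
Services: 1213.5 - 1204.6 - 234.7 - 432.6 + 960.8 = 302.4
Primary income: -425.3 - 1019.9 + 188.3 = -1256.9
Secondary income: -203.1
Current account = 1559.5 + 302.4 + (-1256.9) + (-203.1) = 401.9
(Excluded from the current account — capital account: debt forgiveness received from foreign official creditors 344.9, acquisition of foreign patents and trademarks (non-produced assets) 226.4; financial account: domestic pension funds' purchases of foreign equities 1408.3, new loans extended by domestic banks to foreign borrowers 814.5.)

401.9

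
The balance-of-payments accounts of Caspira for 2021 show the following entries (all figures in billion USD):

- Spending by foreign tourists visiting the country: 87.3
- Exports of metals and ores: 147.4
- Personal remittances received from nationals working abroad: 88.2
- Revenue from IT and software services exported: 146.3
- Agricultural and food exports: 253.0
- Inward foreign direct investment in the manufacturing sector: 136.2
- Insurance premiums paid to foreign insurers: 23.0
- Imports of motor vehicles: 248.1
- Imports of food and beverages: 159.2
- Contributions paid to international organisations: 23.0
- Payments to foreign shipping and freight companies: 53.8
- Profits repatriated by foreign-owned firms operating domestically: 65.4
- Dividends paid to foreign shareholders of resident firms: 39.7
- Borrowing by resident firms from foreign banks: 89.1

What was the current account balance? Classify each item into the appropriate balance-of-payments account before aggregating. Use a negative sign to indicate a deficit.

110.0

Goods: -159.2 + 147.4 - 248.1 + 253.0 = -6.9
Services: -53.8 - 23.0 + 87.3 + 146.3 = 156.8
Primary income: -65.4 - 39.7 = -105.1
Secondary income: -23.0 + 88.2 = 65.2
Current account = (-6.9) + 156.8 + (-105.1) + 65.2 = 110.0
(Excluded from the current account — financial account: inward foreign direct investment in the manufacturing sector 136.2, borrowing by resident firms from foreign banks 89.1.)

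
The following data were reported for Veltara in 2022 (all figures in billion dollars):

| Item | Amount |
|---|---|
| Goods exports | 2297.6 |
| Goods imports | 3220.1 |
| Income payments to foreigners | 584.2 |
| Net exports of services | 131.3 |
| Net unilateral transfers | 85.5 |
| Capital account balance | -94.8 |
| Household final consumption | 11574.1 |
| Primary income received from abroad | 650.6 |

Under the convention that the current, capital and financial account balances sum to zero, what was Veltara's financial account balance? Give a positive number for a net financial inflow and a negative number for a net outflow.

Goods balance = 2297.6 - 3220.1 = -922.5
Services balance = 131.3
Trade balance (goods + services) = -922.5 + 131.3 = -791.2
Net primary income = 650.6 - 584.2 = 66.4
Net secondary income = 85.5
Current account = -791.2 + 66.4 + 85.5 = -639.3
Financial account = -(-639.3 + (-94.8)) = 734.1

734.1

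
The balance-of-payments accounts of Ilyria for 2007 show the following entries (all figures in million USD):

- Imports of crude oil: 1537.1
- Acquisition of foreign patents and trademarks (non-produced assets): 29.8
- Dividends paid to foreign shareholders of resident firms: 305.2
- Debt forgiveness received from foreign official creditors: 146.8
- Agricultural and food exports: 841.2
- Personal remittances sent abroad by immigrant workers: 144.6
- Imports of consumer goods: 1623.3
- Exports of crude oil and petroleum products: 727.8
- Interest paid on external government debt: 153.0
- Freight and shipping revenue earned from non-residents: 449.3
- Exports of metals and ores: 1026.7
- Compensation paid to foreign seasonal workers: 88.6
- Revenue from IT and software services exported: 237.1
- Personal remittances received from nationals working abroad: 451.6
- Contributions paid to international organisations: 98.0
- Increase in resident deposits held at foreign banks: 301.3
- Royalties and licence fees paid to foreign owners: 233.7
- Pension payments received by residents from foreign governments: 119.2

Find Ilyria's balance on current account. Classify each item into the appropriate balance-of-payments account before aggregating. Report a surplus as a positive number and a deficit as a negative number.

-330.6

Goods: -1537.1 + 841.2 + 1026.7 - 1623.3 + 727.8 = -564.7
Services: 449.3 - 233.7 + 237.1 = 452.7
Primary income: -88.6 - 305.2 - 153.0 = -546.8
Secondary income: 119.2 - 144.6 + 451.6 - 98.0 = 328.2
Current account = (-564.7) + 452.7 + (-546.8) + 328.2 = -330.6
(Excluded from the current account — capital account: acquisition of foreign patents and trademarks (non-produced assets) 29.8, debt forgiveness received from foreign official creditors 146.8; financial account: increase in resident deposits held at foreign banks 301.3.)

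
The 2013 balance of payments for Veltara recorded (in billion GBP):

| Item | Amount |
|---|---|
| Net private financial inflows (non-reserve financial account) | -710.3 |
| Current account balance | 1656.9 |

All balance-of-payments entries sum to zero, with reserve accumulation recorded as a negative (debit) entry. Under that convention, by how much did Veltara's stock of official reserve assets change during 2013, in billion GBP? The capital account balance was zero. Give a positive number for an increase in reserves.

Official reserve transactions balance = -(1656.9 + (-710.3)) = -946.6
An accumulation of reserves is recorded as a debit (negative entry), so the change in the stock of reserves is the negative of that balance.
Change in official reserves = -(-946.6) = 946.6

946.6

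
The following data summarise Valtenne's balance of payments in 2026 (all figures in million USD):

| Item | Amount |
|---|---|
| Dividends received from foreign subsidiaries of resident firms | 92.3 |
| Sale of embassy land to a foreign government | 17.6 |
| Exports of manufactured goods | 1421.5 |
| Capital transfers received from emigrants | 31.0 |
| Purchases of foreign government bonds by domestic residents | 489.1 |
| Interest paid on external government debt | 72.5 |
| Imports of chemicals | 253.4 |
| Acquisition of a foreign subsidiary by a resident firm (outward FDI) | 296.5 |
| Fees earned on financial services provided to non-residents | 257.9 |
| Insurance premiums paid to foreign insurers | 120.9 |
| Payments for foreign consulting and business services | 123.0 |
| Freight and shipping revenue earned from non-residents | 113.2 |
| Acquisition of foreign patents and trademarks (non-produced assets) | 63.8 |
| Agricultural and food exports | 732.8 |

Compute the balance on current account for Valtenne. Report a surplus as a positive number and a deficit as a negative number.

Goods: -253.4 + 1421.5 + 732.8 = 1900.9
Services: 113.2 + 257.9 - 120.9 - 123.0 = 127.2
Primary income: -72.5 + 92.3 = 19.8
Current account = 1900.9 + 127.2 + 19.8 = 2047.9
(Excluded from the current account — capital account: sale of embassy land to a foreign government 17.6, capital transfers received from emigrants 31.0, acquisition of foreign patents and trademarks (non-produced assets) 63.8; financial account: purchases of foreign government bonds by domestic residents 489.1, acquisition of a foreign subsidiary by a resident firm (outward FDI) 296.5.)

2047.9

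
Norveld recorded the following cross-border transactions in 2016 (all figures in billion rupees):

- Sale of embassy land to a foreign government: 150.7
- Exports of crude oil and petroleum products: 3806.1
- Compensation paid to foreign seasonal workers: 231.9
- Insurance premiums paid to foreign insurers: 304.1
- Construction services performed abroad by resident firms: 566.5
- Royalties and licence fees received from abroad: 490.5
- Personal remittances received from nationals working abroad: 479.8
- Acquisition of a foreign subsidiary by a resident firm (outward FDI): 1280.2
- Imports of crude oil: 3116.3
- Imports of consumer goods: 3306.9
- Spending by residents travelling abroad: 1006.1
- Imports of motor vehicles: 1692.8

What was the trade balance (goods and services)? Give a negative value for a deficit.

-4563.1

Goods: -3116.3 + 3806.1 - 1692.8 - 3306.9 = -4309.9
Services: -304.1 - 1006.1 + 566.5 + 490.5 = -253.2
Trade balance = -4309.9 + (-253.2) = -4563.1
(Excluded from the trade balance — capital account: sale of embassy land to a foreign government 150.7; primary income: compensation paid to foreign seasonal workers 231.9; secondary income: personal remittances received from nationals working abroad 479.8; financial account: acquisition of a foreign subsidiary by a resident firm (outward FDI) 1280.2.)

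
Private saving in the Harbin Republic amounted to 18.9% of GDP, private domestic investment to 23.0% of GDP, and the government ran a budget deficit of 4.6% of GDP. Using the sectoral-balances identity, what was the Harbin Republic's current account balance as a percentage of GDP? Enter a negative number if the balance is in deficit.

-8.7

By the sectoral-balances identity, CA = (S_private - I) + (T - G).
Private balance = 18.9 - 23.0 = -4.1
Government balance (T - G) = -4.6
CA = -4.1 + (-4.6) = -8.7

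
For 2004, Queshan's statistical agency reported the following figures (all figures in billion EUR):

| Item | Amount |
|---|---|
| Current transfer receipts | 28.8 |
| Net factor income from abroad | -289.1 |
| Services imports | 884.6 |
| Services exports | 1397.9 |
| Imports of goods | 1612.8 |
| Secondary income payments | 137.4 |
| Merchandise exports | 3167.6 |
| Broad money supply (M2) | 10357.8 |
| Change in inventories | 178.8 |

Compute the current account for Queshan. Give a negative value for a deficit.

1670.4

Goods balance = 3167.6 - 1612.8 = 1554.8
Services balance = 1397.9 - 884.6 = 513.3
Trade balance (goods + services) = 1554.8 + 513.3 = 2068.1
Net primary income = -289.1
Net secondary income = 28.8 - 137.4 = -108.6
Current account = 2068.1 + (-289.1) + (-108.6) = 1670.4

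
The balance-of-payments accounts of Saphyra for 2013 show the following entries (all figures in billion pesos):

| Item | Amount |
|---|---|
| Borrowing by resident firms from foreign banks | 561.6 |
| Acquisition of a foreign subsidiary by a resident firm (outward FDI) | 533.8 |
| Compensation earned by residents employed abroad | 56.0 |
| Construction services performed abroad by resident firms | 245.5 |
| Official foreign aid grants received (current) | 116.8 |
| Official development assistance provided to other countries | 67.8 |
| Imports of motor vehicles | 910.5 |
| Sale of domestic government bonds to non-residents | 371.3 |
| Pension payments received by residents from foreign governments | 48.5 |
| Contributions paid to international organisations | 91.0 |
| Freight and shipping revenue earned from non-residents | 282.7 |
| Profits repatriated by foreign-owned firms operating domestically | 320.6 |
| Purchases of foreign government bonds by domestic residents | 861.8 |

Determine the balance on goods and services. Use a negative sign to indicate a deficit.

Goods: -910.5
Services: 282.7 + 245.5 = 528.2
Trade balance = -910.5 + 528.2 = -382.3
(Excluded from the trade balance — financial account: borrowing by resident firms from foreign banks 561.6, acquisition of a foreign subsidiary by a resident firm (outward FDI) 533.8, sale of domestic government bonds to non-residents 371.3, purchases of foreign government bonds by domestic residents 861.8; primary income: compensation earned by residents employed abroad 56.0, profits repatriated by foreign-owned firms operating domestically 320.6; secondary income: official foreign aid grants received (current) 116.8, official development assistance provided to other countries 67.8, pension payments received by residents from foreign governments 48.5, contributions paid to international organisations 91.0.)

-382.3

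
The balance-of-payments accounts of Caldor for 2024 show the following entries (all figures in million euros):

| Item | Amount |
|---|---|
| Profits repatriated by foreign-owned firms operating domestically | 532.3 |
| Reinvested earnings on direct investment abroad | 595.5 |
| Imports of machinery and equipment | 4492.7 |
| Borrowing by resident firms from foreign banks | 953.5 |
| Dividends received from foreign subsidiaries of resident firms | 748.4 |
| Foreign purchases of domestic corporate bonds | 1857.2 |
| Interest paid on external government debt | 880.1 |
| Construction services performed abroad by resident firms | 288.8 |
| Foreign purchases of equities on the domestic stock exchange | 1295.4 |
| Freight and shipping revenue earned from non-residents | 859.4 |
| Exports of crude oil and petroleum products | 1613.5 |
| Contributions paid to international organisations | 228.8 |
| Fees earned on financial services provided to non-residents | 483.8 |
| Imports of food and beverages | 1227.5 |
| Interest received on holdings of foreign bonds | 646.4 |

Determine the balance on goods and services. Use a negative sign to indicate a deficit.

-2474.7

Goods: 1613.5 - 1227.5 - 4492.7 = -4106.7
Services: 859.4 + 288.8 + 483.8 = 1632.0
Trade balance = -4106.7 + 1632.0 = -2474.7
(Excluded from the trade balance — primary income: profits repatriated by foreign-owned firms operating domestically 532.3, reinvested earnings on direct investment abroad 595.5, dividends received from foreign subsidiaries of resident firms 748.4, interest paid on external government debt 880.1, interest received on holdings of foreign bonds 646.4; financial account: borrowing by resident firms from foreign banks 953.5, foreign purchases of domestic corporate bonds 1857.2, foreign purchases of equities on the domestic stock exchange 1295.4; secondary income: contributions paid to international organisations 228.8.)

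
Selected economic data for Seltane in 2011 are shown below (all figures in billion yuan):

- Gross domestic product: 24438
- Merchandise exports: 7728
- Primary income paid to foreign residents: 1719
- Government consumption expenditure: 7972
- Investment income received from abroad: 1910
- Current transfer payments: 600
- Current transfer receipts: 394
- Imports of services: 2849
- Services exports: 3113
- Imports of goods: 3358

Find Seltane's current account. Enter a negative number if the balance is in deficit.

Goods balance = 7728 - 3358 = 4370
Services balance = 3113 - 2849 = 264
Trade balance (goods + services) = 4370 + 264 = 4634
Net primary income = 1910 - 1719 = 191
Net secondary income = 394 - 600 = -206
Current account = 4634 + 191 + (-206) = 4619

4619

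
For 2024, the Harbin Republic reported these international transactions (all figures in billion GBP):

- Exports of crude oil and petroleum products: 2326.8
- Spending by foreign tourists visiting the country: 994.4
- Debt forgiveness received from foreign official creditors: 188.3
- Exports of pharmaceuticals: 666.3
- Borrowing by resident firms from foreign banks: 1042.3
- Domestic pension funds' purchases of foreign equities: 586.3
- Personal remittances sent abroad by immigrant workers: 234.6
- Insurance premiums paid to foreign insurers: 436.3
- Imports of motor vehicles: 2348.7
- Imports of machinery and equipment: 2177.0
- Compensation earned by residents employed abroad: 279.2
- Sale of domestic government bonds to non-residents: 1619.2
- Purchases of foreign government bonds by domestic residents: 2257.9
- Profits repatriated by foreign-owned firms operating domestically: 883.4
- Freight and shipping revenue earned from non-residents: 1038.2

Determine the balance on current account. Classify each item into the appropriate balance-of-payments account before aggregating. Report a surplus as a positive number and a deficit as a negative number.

Goods: -2348.7 - 2177.0 + 2326.8 + 666.3 = -1532.6
Services: 1038.2 - 436.3 + 994.4 = 1596.3
Primary income: 279.2 - 883.4 = -604.2
Secondary income: -234.6
Current account = (-1532.6) + 1596.3 + (-604.2) + (-234.6) = -775.1
(Excluded from the current account — capital account: debt forgiveness received from foreign official creditors 188.3; financial account: borrowing by resident firms from foreign banks 1042.3, domestic pension funds' purchases of foreign equities 586.3, sale of domestic government bonds to non-residents 1619.2, purchases of foreign government bonds by domestic residents 2257.9.)

-775.1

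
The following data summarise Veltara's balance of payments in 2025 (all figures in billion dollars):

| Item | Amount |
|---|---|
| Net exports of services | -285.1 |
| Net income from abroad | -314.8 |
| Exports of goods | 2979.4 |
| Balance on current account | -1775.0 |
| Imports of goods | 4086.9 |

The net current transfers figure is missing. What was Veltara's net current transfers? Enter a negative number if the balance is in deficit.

Current account = goods balance + services balance + net primary income + net secondary income
Sum of the known components = -1707.4
Net current transfers = CA - (known components) = -1775.0 - (-1707.4) = -67.6

-67.6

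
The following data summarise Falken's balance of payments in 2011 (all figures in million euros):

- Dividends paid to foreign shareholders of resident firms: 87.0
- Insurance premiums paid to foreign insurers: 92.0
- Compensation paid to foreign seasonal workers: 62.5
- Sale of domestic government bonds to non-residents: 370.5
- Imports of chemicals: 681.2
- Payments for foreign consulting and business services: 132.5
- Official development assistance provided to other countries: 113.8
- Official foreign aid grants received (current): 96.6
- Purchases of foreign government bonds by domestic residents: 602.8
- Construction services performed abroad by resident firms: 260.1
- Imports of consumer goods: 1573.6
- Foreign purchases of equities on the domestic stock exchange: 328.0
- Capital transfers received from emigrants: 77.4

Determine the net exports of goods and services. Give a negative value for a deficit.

-2219.2

Goods: -1573.6 - 681.2 = -2254.8
Services: -132.5 + 260.1 - 92.0 = 35.6
Trade balance = -2254.8 + 35.6 = -2219.2
(Excluded from the trade balance — primary income: dividends paid to foreign shareholders of resident firms 87.0, compensation paid to foreign seasonal workers 62.5; financial account: sale of domestic government bonds to non-residents 370.5, purchases of foreign government bonds by domestic residents 602.8, foreign purchases of equities on the domestic stock exchange 328.0; secondary income: official development assistance provided to other countries 113.8, official foreign aid grants received (current) 96.6; capital account: capital transfers received from emigrants 77.4.)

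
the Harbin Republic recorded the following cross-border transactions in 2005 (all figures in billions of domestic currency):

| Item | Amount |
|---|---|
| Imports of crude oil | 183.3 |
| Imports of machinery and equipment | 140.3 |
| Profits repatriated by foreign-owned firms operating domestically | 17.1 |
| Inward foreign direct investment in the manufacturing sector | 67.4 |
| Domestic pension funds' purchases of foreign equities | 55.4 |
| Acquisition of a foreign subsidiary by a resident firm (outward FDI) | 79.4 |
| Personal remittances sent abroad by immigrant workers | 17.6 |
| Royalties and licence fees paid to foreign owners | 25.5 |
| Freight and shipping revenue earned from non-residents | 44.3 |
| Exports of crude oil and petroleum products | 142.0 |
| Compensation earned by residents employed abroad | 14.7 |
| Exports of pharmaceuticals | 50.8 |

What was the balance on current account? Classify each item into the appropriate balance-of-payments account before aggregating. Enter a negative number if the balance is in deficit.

Goods: -183.3 + 142.0 - 140.3 + 50.8 = -130.8
Services: 44.3 - 25.5 = 18.8
Primary income: -17.1 + 14.7 = -2.4
Secondary income: -17.6
Current account = (-130.8) + 18.8 + (-2.4) + (-17.6) = -132.0
(Excluded from the current account — financial account: inward foreign direct investment in the manufacturing sector 67.4, domestic pension funds' purchases of foreign equities 55.4, acquisition of a foreign subsidiary by a resident firm (outward FDI) 79.4.)

-132.0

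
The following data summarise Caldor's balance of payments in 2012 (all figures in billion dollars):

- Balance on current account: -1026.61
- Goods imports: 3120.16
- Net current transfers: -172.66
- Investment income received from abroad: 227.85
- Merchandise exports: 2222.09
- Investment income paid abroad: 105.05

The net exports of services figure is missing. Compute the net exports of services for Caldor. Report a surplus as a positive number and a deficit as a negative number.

Current account = goods balance + services balance + net primary income + net secondary income
Sum of the known components = -947.93
Net exports of services = CA - (known components) = -1026.61 - (-947.93) = -78.68

-78.68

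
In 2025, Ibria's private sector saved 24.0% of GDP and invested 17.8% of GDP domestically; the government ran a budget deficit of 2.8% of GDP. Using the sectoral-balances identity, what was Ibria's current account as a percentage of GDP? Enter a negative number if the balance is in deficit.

3.4

By the sectoral-balances identity, CA = (S_private - I) + (T - G).
Private balance = 24.0 - 17.8 = 6.2
Government balance (T - G) = -2.8
CA = 6.2 + (-2.8) = 3.4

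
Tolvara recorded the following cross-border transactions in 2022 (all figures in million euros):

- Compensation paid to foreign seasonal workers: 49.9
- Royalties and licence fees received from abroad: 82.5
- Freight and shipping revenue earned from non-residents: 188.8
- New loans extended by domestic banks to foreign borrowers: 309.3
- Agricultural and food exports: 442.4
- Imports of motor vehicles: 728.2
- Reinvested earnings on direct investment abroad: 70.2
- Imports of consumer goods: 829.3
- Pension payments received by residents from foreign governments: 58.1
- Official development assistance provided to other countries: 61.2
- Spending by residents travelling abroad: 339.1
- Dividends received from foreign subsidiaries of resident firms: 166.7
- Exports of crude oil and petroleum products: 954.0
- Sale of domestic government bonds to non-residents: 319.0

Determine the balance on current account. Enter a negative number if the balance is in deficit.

Goods: -728.2 - 829.3 + 954.0 + 442.4 = -161.1
Services: -339.1 + 188.8 + 82.5 = -67.8
Primary income: 166.7 - 49.9 + 70.2 = 187.0
Secondary income: 58.1 - 61.2 = -3.1
Current account = (-161.1) + (-67.8) + 187.0 + (-3.1) = -45.0
(Excluded from the current account — financial account: new loans extended by domestic banks to foreign borrowers 309.3, sale of domestic government bonds to non-residents 319.0.)

-45.0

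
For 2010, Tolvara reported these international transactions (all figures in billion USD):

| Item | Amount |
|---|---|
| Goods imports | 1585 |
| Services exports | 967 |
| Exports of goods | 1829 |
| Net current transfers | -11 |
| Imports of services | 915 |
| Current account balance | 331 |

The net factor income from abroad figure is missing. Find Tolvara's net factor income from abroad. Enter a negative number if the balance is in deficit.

Current account = goods balance + services balance + net primary income + net secondary income
Sum of the known components = 285
Net factor income from abroad = CA - (known components) = 331 - 285 = 46

46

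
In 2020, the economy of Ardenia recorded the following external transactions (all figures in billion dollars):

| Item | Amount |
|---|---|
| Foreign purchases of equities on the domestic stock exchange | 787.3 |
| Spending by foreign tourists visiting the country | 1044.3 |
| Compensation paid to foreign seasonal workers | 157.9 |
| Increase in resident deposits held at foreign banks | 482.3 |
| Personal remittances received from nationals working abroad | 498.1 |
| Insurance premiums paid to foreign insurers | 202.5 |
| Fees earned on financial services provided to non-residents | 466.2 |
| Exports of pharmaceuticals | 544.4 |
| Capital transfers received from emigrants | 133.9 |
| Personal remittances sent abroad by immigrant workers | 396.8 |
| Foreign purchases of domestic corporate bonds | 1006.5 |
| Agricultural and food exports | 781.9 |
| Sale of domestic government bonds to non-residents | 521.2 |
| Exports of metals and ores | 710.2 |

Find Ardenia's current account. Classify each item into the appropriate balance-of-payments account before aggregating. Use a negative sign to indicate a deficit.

Goods: 710.2 + 544.4 + 781.9 = 2036.5
Services: 1044.3 + 466.2 - 202.5 = 1308.0
Primary income: -157.9
Secondary income: 498.1 - 396.8 = 101.3
Current account = 2036.5 + 1308.0 + (-157.9) + 101.3 = 3287.9
(Excluded from the current account — financial account: foreign purchases of equities on the domestic stock exchange 787.3, increase in resident deposits held at foreign banks 482.3, foreign purchases of domestic corporate bonds 1006.5, sale of domestic government bonds to non-residents 521.2; capital account: capital transfers received from emigrants 133.9.)

3287.9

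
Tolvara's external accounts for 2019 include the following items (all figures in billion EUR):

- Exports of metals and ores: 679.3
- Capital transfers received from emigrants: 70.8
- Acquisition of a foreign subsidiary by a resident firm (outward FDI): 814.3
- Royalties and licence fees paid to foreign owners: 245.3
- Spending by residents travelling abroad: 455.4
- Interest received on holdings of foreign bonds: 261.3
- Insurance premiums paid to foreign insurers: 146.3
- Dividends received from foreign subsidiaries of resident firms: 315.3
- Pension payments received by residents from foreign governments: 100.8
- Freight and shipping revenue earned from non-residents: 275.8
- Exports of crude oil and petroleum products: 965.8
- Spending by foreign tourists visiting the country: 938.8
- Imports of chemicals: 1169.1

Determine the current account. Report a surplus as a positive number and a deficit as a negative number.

Goods: 965.8 + 679.3 - 1169.1 = 476.0
Services: -455.4 - 245.3 + 275.8 + 938.8 - 146.3 = 367.6
Primary income: 261.3 + 315.3 = 576.6
Secondary income: 100.8
Current account = 476.0 + 367.6 + 576.6 + 100.8 = 1521.0
(Excluded from the current account — capital account: capital transfers received from emigrants 70.8; financial account: acquisition of a foreign subsidiary by a resident firm (outward FDI) 814.3.)

1521.0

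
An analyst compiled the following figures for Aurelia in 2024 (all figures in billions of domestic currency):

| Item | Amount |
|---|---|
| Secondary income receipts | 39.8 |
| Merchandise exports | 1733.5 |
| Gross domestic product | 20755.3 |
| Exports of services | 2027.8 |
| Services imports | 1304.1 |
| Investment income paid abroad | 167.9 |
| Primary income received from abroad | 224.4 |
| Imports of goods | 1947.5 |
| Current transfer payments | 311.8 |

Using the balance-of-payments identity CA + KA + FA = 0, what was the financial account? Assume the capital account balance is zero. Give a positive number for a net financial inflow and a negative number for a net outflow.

Goods balance = 1733.5 - 1947.5 = -214.0
Services balance = 2027.8 - 1304.1 = 723.7
Trade balance (goods + services) = -214.0 + 723.7 = 509.7
Net primary income = 224.4 - 167.9 = 56.5
Net secondary income = 39.8 - 311.8 = -272.0
Current account = 509.7 + 56.5 + (-272.0) = 294.2
Financial account = -(294.2) = -294.2

-294.2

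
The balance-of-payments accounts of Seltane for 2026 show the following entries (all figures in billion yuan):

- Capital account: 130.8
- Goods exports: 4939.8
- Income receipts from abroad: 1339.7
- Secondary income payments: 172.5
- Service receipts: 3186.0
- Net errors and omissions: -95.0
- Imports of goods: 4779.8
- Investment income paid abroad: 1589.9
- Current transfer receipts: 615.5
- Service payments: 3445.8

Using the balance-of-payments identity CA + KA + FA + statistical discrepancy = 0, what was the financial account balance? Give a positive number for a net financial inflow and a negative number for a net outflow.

Goods balance = 4939.8 - 4779.8 = 160.0
Services balance = 3186.0 - 3445.8 = -259.8
Trade balance (goods + services) = 160.0 + (-259.8) = -99.8
Net primary income = 1339.7 - 1589.9 = -250.2
Net secondary income = 615.5 - 172.5 = 443.0
Current account = -99.8 + (-250.2) + 443.0 = 93.0
Financial account = -(93.0 + 130.8 + (-95.0)) = -128.8

-128.8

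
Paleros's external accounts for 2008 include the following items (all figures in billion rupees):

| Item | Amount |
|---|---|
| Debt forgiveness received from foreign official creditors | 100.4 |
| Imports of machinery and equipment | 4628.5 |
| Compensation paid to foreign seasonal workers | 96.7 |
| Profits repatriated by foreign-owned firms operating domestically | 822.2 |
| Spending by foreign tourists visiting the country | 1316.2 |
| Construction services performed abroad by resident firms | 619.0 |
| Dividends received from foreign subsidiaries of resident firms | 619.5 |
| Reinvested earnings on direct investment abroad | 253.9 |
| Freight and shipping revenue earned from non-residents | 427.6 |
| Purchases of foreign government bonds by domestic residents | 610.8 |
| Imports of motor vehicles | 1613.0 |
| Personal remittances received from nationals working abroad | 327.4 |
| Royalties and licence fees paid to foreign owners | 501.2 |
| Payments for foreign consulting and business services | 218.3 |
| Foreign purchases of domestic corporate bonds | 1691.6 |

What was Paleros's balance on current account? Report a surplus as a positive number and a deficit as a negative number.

Goods: -4628.5 - 1613.0 = -6241.5
Services: 427.6 - 501.2 - 218.3 + 619.0 + 1316.2 = 1643.3
Primary income: 253.9 - 822.2 + 619.5 - 96.7 = -45.5
Secondary income: 327.4
Current account = (-6241.5) + 1643.3 + (-45.5) + 327.4 = -4316.3
(Excluded from the current account — capital account: debt forgiveness received from foreign official creditors 100.4; financial account: purchases of foreign government bonds by domestic residents 610.8, foreign purchases of domestic corporate bonds 1691.6.)

-4316.3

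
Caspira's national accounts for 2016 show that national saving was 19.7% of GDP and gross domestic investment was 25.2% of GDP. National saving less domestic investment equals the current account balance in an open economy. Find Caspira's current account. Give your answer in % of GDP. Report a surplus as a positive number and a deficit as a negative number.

-5.5

CA = S - I = 19.7 - 25.2 = -5.5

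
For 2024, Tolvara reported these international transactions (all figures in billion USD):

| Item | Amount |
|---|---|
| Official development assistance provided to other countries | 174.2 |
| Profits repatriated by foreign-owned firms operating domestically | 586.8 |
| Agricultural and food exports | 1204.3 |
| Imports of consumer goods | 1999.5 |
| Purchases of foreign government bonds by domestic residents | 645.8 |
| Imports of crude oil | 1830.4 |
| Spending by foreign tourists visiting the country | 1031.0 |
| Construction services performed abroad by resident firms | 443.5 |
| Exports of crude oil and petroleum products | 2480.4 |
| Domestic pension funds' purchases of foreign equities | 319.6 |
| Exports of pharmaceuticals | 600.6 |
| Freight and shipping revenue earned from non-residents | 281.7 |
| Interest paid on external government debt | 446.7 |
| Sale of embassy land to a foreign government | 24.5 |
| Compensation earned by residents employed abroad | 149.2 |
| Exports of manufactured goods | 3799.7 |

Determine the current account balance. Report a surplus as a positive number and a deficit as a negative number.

Goods: 600.6 + 3799.7 + 1204.3 + 2480.4 - 1830.4 - 1999.5 = 4255.1
Services: 443.5 + 281.7 + 1031.0 = 1756.2
Primary income: -586.8 - 446.7 + 149.2 = -884.3
Secondary income: -174.2
Current account = 4255.1 + 1756.2 + (-884.3) + (-174.2) = 4952.8
(Excluded from the current account — financial account: purchases of foreign government bonds by domestic residents 645.8, domestic pension funds' purchases of foreign equities 319.6; capital account: sale of embassy land to a foreign government 24.5.)

4952.8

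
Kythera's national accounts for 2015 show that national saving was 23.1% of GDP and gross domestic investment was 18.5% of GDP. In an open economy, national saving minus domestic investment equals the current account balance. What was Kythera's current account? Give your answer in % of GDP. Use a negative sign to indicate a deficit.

CA = S - I = 23.1 - 18.5 = 4.6

4.6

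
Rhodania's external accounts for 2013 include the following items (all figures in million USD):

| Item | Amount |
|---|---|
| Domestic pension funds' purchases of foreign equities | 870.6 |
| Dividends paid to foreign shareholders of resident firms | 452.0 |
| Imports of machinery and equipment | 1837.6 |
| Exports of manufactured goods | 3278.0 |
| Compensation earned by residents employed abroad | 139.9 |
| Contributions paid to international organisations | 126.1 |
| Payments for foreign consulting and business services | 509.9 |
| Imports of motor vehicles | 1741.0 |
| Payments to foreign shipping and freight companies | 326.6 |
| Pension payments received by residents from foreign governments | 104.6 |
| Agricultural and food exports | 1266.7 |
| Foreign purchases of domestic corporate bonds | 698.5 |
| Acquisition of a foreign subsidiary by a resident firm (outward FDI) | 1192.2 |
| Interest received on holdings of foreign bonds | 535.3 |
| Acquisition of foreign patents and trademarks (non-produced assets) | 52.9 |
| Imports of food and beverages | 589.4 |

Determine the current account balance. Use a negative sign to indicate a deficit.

Goods: -1837.6 + 3278.0 - 589.4 + 1266.7 - 1741.0 = 376.7
Services: -326.6 - 509.9 = -836.5
Primary income: 535.3 + 139.9 - 452.0 = 223.2
Secondary income: 104.6 - 126.1 = -21.5
Current account = 376.7 + (-836.5) + 223.2 + (-21.5) = -258.1
(Excluded from the current account — financial account: domestic pension funds' purchases of foreign equities 870.6, foreign purchases of domestic corporate bonds 698.5, acquisition of a foreign subsidiary by a resident firm (outward FDI) 1192.2; capital account: acquisition of foreign patents and trademarks (non-produced assets) 52.9.)

-258.1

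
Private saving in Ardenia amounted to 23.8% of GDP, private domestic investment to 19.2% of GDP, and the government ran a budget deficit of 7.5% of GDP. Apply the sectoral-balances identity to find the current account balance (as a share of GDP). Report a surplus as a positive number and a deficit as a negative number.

-2.9

By the sectoral-balances identity, CA = (S_private - I) + (T - G).
Private balance = 23.8 - 19.2 = 4.6
Government balance (T - G) = -7.5
CA = 4.6 + (-7.5) = -2.9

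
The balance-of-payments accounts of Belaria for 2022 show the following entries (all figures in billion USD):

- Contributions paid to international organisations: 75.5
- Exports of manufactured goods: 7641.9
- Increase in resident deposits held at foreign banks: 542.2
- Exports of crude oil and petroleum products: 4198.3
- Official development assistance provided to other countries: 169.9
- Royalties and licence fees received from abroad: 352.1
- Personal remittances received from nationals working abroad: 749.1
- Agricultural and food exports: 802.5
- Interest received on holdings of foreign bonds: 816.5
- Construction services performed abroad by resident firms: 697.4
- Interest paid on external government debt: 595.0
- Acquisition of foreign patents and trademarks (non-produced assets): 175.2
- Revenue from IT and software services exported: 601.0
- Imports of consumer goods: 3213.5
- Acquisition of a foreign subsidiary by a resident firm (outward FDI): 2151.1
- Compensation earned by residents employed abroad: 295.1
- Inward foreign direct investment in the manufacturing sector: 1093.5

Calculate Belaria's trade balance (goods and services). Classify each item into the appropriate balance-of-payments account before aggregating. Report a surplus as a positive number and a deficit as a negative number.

11079.7

Goods: 4198.3 + 802.5 - 3213.5 + 7641.9 = 9429.2
Services: 697.4 + 352.1 + 601.0 = 1650.5
Trade balance = 9429.2 + 1650.5 = 11079.7
(Excluded from the trade balance — secondary income: contributions paid to international organisations 75.5, official development assistance provided to other countries 169.9, personal remittances received from nationals working abroad 749.1; financial account: increase in resident deposits held at foreign banks 542.2, acquisition of a foreign subsidiary by a resident firm (outward FDI) 2151.1, inward foreign direct investment in the manufacturing sector 1093.5; primary income: interest received on holdings of foreign bonds 816.5, interest paid on external government debt 595.0, compensation earned by residents employed abroad 295.1; capital account: acquisition of foreign patents and trademarks (non-produced assets) 175.2.)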